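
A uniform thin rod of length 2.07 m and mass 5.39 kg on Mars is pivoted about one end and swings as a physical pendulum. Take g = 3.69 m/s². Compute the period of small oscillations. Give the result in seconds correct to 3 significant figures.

For a physical pendulum T = 2π√(I/(mgd)), with d = 1.035 m from pivot to centre of mass.
I_cm = mL²/12 = 5.39 × 2.07²/12 = 1.925 kg·m²; I = I_cm + md² = 1.925 + 5.39 × 1.035² = 7.699 kg·m².
T = 2π√(7.699/(5.39 × 3.69 × 1.035)) = 3.84 s.

3.84 s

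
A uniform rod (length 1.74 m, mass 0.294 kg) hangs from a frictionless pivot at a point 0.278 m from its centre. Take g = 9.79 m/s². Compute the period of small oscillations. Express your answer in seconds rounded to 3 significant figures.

2.19 s

For a physical pendulum T = 2π√(I/(mgd)), with d = 0.2780 m from pivot to centre of mass.
I_cm = mL²/12 = 0.294 × 1.74²/12 = 0.07418 kg·m²; I = I_cm + md² = 0.07418 + 0.294 × 0.2780² = 0.09690 kg·m².
T = 2π√(0.09690/(0.294 × 9.79 × 0.2780)) = 2.19 s.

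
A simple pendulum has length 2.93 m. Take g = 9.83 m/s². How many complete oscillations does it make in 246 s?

T = 2π√(L/g) = 2π√(2.93/9.83) = 3.430 s.
Number of complete oscillations = ⌊246/3.430⌋ = ⌊71.71⌋ = 71.

71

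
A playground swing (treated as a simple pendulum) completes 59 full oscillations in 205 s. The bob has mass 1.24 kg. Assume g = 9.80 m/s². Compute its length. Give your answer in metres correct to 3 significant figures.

T = 205/59 = 3.475 s.
From T = 2π√(L/g), L = gT²/(4π²) = 9.80 × 3.475²/(4π²) = 3.00 m.

3.00 m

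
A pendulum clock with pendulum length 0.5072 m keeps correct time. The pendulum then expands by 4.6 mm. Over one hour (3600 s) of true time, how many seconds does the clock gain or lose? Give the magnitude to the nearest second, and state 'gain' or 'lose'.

lose 16 s

T ∝ √L, so T'/T = √(0.51180/0.5072) = 1.00452.
In 3600 s of true time the clock registers 3600/1.00452 = 3583.8 s, so it loses 16 s.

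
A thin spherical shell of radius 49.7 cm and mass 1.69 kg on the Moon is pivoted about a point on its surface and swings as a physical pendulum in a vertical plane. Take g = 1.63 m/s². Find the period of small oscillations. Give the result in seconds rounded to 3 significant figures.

4.48 s

I_cm = (2/3)mr² = 0.2783 kg·m². The pivot is at distance d = 0.497 m from the centre of mass.
By the parallel-axis theorem, I = I_cm + md² = 0.2783 + 0.4174 = 0.6957 kg·m².
T = 2π√(I/(mgd)) = 2π√(0.6957/(1.69 × 1.63 × 0.497)) = 4.48 s.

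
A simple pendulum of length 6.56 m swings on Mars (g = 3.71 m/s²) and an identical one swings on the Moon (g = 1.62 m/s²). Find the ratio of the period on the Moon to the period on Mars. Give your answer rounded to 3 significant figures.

1.51

T ∝ 1/√g, so T₂/T₁ = √(g₁/g₂) = √(3.71/1.62) = 1.51.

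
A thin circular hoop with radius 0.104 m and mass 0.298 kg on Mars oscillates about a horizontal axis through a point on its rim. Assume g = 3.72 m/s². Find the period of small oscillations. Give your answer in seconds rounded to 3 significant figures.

I_cm = mr² = 0.003223 kg·m². The pivot is at distance d = 0.104 m from the centre of mass.
By the parallel-axis theorem, I = I_cm + md² = 0.003223 + 0.003223 = 0.006446 kg·m².
T = 2π√(I/(mgd)) = 2π√(0.006446/(0.298 × 3.72 × 0.104)) = 1.49 s.

1.49 s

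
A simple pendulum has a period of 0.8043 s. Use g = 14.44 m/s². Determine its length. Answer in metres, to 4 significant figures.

0.2366 m

From T = 2π√(L/g), L = gT²/(4π²) = 14.44 × 0.80430²/(4π²) = 0.2366 m.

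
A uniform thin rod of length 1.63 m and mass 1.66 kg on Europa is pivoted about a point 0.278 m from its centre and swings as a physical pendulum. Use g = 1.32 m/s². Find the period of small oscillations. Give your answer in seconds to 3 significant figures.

For a physical pendulum T = 2π√(I/(mgd)), with d = 0.2780 m from pivot to centre of mass.
I_cm = mL²/12 = 1.66 × 1.63²/12 = 0.3675 kg·m²; I = I_cm + md² = 0.3675 + 1.66 × 0.2780² = 0.4958 kg·m².
T = 2π√(0.4958/(1.66 × 1.32 × 0.2780)) = 5.67 s.

5.67 s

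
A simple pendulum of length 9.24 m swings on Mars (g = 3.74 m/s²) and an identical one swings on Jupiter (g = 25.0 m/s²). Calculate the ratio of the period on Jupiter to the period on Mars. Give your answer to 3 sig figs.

0.387

T ∝ 1/√g, so T₂/T₁ = √(g₁/g₂) = √(3.74/25.0) = 0.387.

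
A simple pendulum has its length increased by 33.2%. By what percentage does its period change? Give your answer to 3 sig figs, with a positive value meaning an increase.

T ∝ √L, so T'/T = √(1.332) = 1.154.
Percentage change in T = (1.154 − 1) × 100% = 15.4%.

15.4%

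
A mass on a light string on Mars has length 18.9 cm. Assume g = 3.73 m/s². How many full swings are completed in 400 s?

282

T = 2π√(L/g) = 2π√(0.189/3.73) = 1.414 s.
Number of complete oscillations = ⌊400/1.414⌋ = ⌊282.8⌋ = 282.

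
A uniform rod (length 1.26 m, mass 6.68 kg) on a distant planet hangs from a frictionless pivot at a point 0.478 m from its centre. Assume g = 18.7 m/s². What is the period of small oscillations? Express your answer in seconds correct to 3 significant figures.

For a physical pendulum T = 2π√(I/(mgd)), with d = 0.4780 m from pivot to centre of mass.
I_cm = mL²/12 = 6.68 × 1.26²/12 = 0.8838 kg·m²; I = I_cm + md² = 0.8838 + 6.68 × 0.4780² = 2.410 kg·m².
T = 2π√(2.410/(6.68 × 18.7 × 0.4780)) = 1.26 s.

1.26 s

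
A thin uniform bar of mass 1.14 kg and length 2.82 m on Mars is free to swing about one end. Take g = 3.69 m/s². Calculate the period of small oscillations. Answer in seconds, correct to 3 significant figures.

4.48 s

For a physical pendulum T = 2π√(I/(mgd)), with d = 1.410 m from pivot to centre of mass.
I_cm = mL²/12 = 1.14 × 2.82²/12 = 0.7555 kg·m²; I = I_cm + md² = 0.7555 + 1.14 × 1.410² = 3.022 kg·m².
T = 2π√(3.022/(1.14 × 3.69 × 1.410)) = 4.48 s.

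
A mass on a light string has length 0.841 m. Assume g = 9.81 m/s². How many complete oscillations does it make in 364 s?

T = 2π√(L/g) = 2π√(0.841/9.81) = 1.840 s.
Number of complete oscillations = ⌊364/1.840⌋ = ⌊197.9⌋ = 197.

197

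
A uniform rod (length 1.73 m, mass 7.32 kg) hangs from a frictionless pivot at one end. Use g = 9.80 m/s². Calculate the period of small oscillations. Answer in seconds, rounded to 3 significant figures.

For a physical pendulum T = 2π√(I/(mgd)), with d = 0.8650 m from pivot to centre of mass.
I_cm = mL²/12 = 7.32 × 1.73²/12 = 1.826 kg·m²; I = I_cm + md² = 1.826 + 7.32 × 0.8650² = 7.303 kg·m².
T = 2π√(7.303/(7.32 × 9.80 × 0.8650)) = 2.16 s.

2.16 s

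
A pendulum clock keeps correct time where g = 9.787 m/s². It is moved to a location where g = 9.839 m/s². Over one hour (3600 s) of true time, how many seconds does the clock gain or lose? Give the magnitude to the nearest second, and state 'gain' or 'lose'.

gain 10 s

The clock's period scales as T ∝ 1/√g, so T'/T = √(9.787/9.839) = 0.997354.
In 3600 s of true time the clock registers 3600/0.997354 = 3609.6 s, so it gains 10 s.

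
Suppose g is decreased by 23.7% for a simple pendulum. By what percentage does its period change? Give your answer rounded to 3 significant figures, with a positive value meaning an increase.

T ∝ 1/√g, so T'/T = 1/√(0.7630) = 1.145.
Percentage change in T = (1.145 − 1) × 100% = 14.5%.

14.5%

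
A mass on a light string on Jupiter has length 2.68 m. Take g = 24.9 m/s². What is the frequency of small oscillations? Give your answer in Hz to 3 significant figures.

T = 2π√(L/g) = 2π√(2.68/24.9) = 2.061 s, so f = 1/T = 0.485 Hz.

0.485 Hz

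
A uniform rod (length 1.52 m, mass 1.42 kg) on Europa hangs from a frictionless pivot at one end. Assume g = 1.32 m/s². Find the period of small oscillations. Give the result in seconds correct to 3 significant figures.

For a physical pendulum T = 2π√(I/(mgd)), with d = 0.7600 m from pivot to centre of mass.
I_cm = mL²/12 = 1.42 × 1.52²/12 = 0.2734 kg·m²; I = I_cm + md² = 0.2734 + 1.42 × 0.7600² = 1.094 kg·m².
T = 2π√(1.094/(1.42 × 1.32 × 0.7600)) = 5.51 s.

5.51 s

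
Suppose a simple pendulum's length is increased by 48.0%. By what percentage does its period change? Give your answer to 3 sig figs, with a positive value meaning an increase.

21.7%

T ∝ √L, so T'/T = √(1.480) = 1.217.
Percentage change in T = (1.217 − 1) × 100% = 21.7%.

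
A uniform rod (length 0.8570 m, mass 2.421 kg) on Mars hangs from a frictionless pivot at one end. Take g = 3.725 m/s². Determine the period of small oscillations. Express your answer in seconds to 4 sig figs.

2.461 s

For a physical pendulum T = 2π√(I/(mgd)), with d = 0.42850 m from pivot to centre of mass.
I_cm = mL²/12 = 2.421 × 0.8570²/12 = 0.14818 kg·m²; I = I_cm + md² = 0.14818 + 2.421 × 0.42850² = 0.59270 kg·m².
T = 2π√(0.59270/(2.421 × 3.725 × 0.42850)) = 2.461 s.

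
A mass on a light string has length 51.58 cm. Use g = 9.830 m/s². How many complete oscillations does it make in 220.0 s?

T = 2π√(L/g) = 2π√(0.5158/9.830) = 1.4393 s.
Number of complete oscillations = ⌊220.0/1.4393⌋ = ⌊152.85⌋ = 152.

152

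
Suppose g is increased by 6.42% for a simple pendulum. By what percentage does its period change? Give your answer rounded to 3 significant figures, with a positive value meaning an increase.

T ∝ 1/√g, so T'/T = 1/√(1.064) = 0.9694.
Percentage change in T = (0.9694 − 1) × 100% = -3.06%.

-3.06%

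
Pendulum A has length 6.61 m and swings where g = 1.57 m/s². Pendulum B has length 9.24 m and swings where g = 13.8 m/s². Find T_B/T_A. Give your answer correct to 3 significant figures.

0.399

T = 2π√(L/g), so T_B/T_A = √((L_B/g_B)/(L_A/g_A)) = √((9.24/13.8)/(6.61/1.57)) = 0.399.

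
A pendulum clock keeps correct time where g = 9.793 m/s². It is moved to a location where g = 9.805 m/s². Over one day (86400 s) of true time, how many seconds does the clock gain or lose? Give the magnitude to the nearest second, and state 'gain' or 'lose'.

gain 53 s

The clock's period scales as T ∝ 1/√g, so T'/T = √(9.793/9.805) = 0.999388.
In 86400 s of true time the clock registers 86400/0.999388 = 86452.9 s, so it gains 53 s.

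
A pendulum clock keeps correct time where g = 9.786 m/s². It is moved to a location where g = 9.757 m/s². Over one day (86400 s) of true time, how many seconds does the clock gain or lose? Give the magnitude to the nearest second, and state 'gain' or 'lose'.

The clock's period scales as T ∝ 1/√g, so T'/T = √(9.786/9.757) = 1.00149.
In 86400 s of true time the clock registers 86400/1.00149 = 86271.9 s, so it loses 128 s.

lose 128 s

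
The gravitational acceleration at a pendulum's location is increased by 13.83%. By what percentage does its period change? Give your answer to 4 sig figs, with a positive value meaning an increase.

-6.272%

T ∝ 1/√g, so T'/T = 1/√(1.1383) = 0.93728.
Percentage change in T = (0.93728 − 1) × 100% = -6.272%.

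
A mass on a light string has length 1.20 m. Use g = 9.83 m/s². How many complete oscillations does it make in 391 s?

T = 2π√(L/g) = 2π√(1.20/9.83) = 2.195 s.
Number of complete oscillations = ⌊391/2.195⌋ = ⌊178.1⌋ = 178.

178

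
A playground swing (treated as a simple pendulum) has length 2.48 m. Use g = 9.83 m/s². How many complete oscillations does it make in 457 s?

144

T = 2π√(L/g) = 2π√(2.48/9.83) = 3.156 s.
Number of complete oscillations = ⌊457/3.156⌋ = ⌊144.8⌋ = 144.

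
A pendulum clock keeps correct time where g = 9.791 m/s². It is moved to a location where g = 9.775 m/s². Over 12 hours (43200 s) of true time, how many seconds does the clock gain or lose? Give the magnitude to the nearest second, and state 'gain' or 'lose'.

lose 35 s

The clock's period scales as T ∝ 1/√g, so T'/T = √(9.791/9.775) = 1.00082.
In 43200 s of true time the clock registers 43200/1.00082 = 43164.7 s, so it loses 35 s.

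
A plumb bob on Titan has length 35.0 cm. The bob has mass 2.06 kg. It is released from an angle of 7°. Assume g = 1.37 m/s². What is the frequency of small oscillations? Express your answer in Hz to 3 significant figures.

T = 2π√(L/g) = 2π√(0.350/1.37) = 3.176 s, so f = 1/T = 0.315 Hz.

0.315 Hz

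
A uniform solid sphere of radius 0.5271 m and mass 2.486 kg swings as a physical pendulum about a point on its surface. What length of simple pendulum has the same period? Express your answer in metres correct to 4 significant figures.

The equivalent simple-pendulum length is L_eq = I/(md), where I is about the pivot and d = 0.52710 m.
I_cm = (2/5)mR² = 0.27628 kg·m², so I = I_cm + md² = 0.27628 + 0.69070 = 0.96697 kg·m².
L_eq = 0.96697/(2.486 × 0.52710) = 0.7379 m.

0.7379 m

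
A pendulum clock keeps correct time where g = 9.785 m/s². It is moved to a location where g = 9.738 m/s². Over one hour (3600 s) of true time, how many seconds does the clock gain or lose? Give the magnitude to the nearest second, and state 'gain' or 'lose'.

The clock's period scales as T ∝ 1/√g, so T'/T = √(9.785/9.738) = 1.00241.
In 3600 s of true time the clock registers 3600/1.00241 = 3591.3 s, so it loses 9 s.

lose 9 s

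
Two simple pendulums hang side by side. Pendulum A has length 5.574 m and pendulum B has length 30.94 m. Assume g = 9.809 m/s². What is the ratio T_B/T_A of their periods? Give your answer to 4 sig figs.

T ∝ √L, so T_B/T_A = √(L_B/L_A) = √(30.94/5.574) = 2.356.

2.356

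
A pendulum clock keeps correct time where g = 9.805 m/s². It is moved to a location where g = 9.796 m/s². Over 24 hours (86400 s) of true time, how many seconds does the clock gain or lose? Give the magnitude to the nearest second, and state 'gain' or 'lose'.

The clock's period scales as T ∝ 1/√g, so T'/T = √(9.805/9.796) = 1.00046.
In 86400 s of true time the clock registers 86400/1.00046 = 86360.3 s, so it loses 40 s.

lose 40 s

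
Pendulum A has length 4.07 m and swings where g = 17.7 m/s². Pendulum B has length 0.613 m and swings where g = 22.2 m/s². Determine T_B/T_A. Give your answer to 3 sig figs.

0.347

T = 2π√(L/g), so T_B/T_A = √((L_B/g_B)/(L_A/g_A)) = √((0.613/22.2)/(4.07/17.7)) = 0.347.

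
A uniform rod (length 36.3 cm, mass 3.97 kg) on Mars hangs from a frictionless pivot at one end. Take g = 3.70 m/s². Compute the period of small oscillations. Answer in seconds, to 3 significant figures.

1.61 s

For a physical pendulum T = 2π√(I/(mgd)), with d = 0.1815 m from pivot to centre of mass.
I_cm = mL²/12 = 3.97 × 0.363²/12 = 0.04359 kg·m²; I = I_cm + md² = 0.04359 + 3.97 × 0.1815² = 0.1744 kg·m².
T = 2π√(0.1744/(3.97 × 3.70 × 0.1815)) = 1.61 s.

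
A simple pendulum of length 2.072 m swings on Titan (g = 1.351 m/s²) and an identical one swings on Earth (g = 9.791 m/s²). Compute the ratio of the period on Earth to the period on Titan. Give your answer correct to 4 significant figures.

T ∝ 1/√g, so T₂/T₁ = √(g₁/g₂) = √(1.351/9.791) = 0.3715.

0.3715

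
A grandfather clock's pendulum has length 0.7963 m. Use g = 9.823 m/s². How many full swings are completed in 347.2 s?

T = 2π√(L/g) = 2π√(0.7963/9.823) = 1.7889 s.
Number of complete oscillations = ⌊347.2/1.7889⌋ = ⌊194.08⌋ = 194.

194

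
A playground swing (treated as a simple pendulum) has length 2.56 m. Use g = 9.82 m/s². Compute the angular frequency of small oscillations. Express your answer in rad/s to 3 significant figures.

ω = √(g/L) = √(9.82/2.56) = 1.96 rad/s.

1.96 rad/s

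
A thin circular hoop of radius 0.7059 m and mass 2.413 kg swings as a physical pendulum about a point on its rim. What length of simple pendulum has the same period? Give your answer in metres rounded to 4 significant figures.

The equivalent simple-pendulum length is L_eq = I/(md), where I is about the pivot and d = 0.70590 m.
I_cm = mR² = 1.2024 kg·m², so I = I_cm + md² = 1.2024 + 1.2024 = 2.4048 kg·m².
L_eq = 2.4048/(2.413 × 0.70590) = 1.412 m.

1.412 m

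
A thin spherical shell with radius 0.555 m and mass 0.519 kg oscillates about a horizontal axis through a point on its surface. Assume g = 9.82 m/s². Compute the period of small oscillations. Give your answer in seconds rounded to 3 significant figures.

I_cm = (2/3)mr² = 0.1066 kg·m². The pivot is at distance d = 0.555 m from the centre of mass.
By the parallel-axis theorem, I = I_cm + md² = 0.1066 + 0.1599 = 0.2664 kg·m².
T = 2π√(I/(mgd)) = 2π√(0.2664/(0.519 × 9.82 × 0.555)) = 1.93 s.

1.93 s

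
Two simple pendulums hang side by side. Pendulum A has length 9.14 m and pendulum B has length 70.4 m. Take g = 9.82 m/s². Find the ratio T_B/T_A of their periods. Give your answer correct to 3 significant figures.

2.78

T ∝ √L, so T_B/T_A = √(L_B/L_A) = √(70.4/9.14) = 2.78.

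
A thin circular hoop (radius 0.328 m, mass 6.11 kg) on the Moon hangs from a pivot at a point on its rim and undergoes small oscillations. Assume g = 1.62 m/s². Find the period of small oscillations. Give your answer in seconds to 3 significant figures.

I_cm = mr² = 0.6573 kg·m². The pivot is at distance d = 0.328 m from the centre of mass.
By the parallel-axis theorem, I = I_cm + md² = 0.6573 + 0.6573 = 1.315 kg·m².
T = 2π√(I/(mgd)) = 2π√(1.315/(6.11 × 1.62 × 0.328)) = 4.00 s.

4.00 s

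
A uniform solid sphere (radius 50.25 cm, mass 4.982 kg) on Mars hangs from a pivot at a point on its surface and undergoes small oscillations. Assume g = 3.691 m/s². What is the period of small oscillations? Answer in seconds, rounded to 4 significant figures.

2.743 s

I_cm = (2/5)mr² = 0.50319 kg·m². The pivot is at distance d = 0.5025 m from the centre of mass.
By the parallel-axis theorem, I = I_cm + md² = 0.50319 + 1.2580 = 1.7612 kg·m².
T = 2π√(I/(mgd)) = 2π√(1.7612/(4.982 × 3.691 × 0.5025)) = 2.743 s.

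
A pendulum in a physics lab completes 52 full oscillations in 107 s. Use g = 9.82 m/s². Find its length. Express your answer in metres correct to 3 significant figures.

T = 107/52 = 2.058 s.
From T = 2π√(L/g), L = gT²/(4π²) = 9.82 × 2.058²/(4π²) = 1.05 m.

1.05 m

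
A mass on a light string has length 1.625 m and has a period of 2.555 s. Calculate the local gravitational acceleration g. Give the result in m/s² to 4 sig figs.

9.827 m/s²

From T = 2π√(L/g), g = 4π²L/T² = 4π² × 1.625/2.5550² = 9.827 m/s².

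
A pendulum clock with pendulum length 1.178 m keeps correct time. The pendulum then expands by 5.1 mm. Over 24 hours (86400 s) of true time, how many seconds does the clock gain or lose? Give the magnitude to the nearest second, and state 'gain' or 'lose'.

T ∝ √L, so T'/T = √(1.18310/1.178) = 1.00216.
In 86400 s of true time the clock registers 86400/1.00216 = 86213.6 s, so it loses 186 s.

lose 186 s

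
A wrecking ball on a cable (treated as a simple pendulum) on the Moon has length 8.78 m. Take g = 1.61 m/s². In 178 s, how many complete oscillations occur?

12

T = 2π√(L/g) = 2π√(8.78/1.61) = 14.67 s.
Number of complete oscillations = ⌊178/14.67⌋ = ⌊12.13⌋ = 12.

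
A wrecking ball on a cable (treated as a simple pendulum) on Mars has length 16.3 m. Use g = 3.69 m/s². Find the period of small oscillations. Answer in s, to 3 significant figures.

T = 2π√(L/g) = 2π√(16.3/3.69) = 2π × 2.102 = 13.2 s.

13.2 s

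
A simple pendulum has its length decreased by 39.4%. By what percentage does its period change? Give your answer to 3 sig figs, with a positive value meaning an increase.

T ∝ √L, so T'/T = √(0.6060) = 0.7785.
Percentage change in T = (0.7785 − 1) × 100% = -22.2%.

-22.2%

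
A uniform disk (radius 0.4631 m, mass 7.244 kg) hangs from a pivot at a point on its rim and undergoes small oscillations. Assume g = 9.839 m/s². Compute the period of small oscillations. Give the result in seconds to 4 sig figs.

1.670 s

I_cm = ½mr² = 0.77678 kg·m². The pivot is at distance d = 0.4631 m from the centre of mass.
By the parallel-axis theorem, I = I_cm + md² = 0.77678 + 1.5536 = 2.3303 kg·m².
T = 2π√(I/(mgd)) = 2π√(2.3303/(7.244 × 9.839 × 0.4631)) = 1.670 s.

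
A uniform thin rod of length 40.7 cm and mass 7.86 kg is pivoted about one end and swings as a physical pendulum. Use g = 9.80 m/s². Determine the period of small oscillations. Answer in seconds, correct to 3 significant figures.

For a physical pendulum T = 2π√(I/(mgd)), with d = 0.2035 m from pivot to centre of mass.
I_cm = mL²/12 = 7.86 × 0.407²/12 = 0.1085 kg·m²; I = I_cm + md² = 0.1085 + 7.86 × 0.2035² = 0.4340 kg·m².
T = 2π√(0.4340/(7.86 × 9.80 × 0.2035)) = 1.05 s.

1.05 s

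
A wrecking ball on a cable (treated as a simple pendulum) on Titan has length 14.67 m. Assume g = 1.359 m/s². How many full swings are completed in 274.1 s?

T = 2π√(L/g) = 2π√(14.67/1.359) = 20.644 s.
Number of complete oscillations = ⌊274.1/20.644⌋ = ⌊13.278⌋ = 13.

13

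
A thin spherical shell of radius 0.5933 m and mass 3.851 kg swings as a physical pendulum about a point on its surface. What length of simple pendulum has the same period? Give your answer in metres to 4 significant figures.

The equivalent simple-pendulum length is L_eq = I/(md), where I is about the pivot and d = 0.59330 m.
I_cm = (2/3)mR² = 0.90371 kg·m², so I = I_cm + md² = 0.90371 + 1.3556 = 2.2593 kg·m².
L_eq = 2.2593/(3.851 × 0.59330) = 0.9888 m.

0.9888 m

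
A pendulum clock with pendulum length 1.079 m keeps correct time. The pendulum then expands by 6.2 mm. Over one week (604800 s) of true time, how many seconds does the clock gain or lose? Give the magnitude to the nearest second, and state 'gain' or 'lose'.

T ∝ √L, so T'/T = √(1.08520/1.079) = 1.00287.
In 604800 s of true time the clock registers 604800/1.00287 = 603069.8 s, so it loses 1730 s.

lose 1730 s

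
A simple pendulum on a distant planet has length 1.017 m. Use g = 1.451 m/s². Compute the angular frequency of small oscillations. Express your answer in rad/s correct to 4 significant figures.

ω = √(g/L) = √(1.451/1.017) = 1.194 rad/s.

1.194 rad/s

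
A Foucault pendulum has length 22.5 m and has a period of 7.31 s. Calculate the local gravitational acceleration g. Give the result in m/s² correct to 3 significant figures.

16.6 m/s²

From T = 2π√(L/g), g = 4π²L/T² = 4π² × 22.5/7.310² = 16.6 m/s².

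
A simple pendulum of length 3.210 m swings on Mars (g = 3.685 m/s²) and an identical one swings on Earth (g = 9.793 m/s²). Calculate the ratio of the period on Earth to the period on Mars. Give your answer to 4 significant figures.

T ∝ 1/√g, so T₂/T₁ = √(g₁/g₂) = √(3.685/9.793) = 0.6134.

0.6134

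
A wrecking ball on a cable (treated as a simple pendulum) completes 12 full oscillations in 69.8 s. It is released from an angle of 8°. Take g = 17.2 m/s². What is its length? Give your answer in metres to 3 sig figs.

14.7 m

T = 69.8/12 = 5.817 s.
From T = 2π√(L/g), L = gT²/(4π²) = 17.2 × 5.817²/(4π²) = 14.7 m.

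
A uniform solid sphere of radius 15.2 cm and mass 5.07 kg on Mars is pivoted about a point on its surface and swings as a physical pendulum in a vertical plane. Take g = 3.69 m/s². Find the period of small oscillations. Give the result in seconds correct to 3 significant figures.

I_cm = (2/5)mr² = 0.04685 kg·m². The pivot is at distance d = 0.152 m from the centre of mass.
By the parallel-axis theorem, I = I_cm + md² = 0.04685 + 0.1171 = 0.1640 kg·m².
T = 2π√(I/(mgd)) = 2π√(0.1640/(5.07 × 3.69 × 0.152)) = 1.51 s.

1.51 s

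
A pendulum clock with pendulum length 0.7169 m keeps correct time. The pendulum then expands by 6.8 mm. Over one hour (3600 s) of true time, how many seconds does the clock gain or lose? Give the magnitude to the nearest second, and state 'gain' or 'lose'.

T ∝ √L, so T'/T = √(0.72370/0.7169) = 1.00473.
In 3600 s of true time the clock registers 3600/1.00473 = 3583.0 s, so it loses 17 s.

lose 17 s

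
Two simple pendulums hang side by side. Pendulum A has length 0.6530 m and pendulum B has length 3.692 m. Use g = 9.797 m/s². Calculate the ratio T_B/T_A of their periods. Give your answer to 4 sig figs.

2.378

T ∝ √L, so T_B/T_A = √(L_B/L_A) = √(3.692/0.6530) = 2.378.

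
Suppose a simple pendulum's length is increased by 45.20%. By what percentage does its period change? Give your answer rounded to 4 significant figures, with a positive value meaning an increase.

T ∝ √L, so T'/T = √(1.4520) = 1.2050.
Percentage change in T = (1.2050 − 1) × 100% = 20.50%.

20.50%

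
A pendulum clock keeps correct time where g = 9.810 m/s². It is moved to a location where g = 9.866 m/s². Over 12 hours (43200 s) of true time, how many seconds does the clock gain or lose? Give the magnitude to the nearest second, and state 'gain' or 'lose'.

gain 123 s

The clock's period scales as T ∝ 1/√g, so T'/T = √(9.810/9.866) = 0.997158.
In 43200 s of true time the clock registers 43200/0.997158 = 43323.1 s, so it gains 123 s.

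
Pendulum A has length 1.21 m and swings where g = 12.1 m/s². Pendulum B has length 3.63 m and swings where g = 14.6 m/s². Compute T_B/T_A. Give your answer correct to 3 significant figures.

1.58

T = 2π√(L/g), so T_B/T_A = √((L_B/g_B)/(L_A/g_A)) = √((3.63/14.6)/(1.21/12.1)) = 1.58.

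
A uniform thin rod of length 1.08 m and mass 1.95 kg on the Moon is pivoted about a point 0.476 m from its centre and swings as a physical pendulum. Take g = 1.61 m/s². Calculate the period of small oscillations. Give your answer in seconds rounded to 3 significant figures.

4.08 s

For a physical pendulum T = 2π√(I/(mgd)), with d = 0.4760 m from pivot to centre of mass.
I_cm = mL²/12 = 1.95 × 1.08²/12 = 0.1895 kg·m²; I = I_cm + md² = 0.1895 + 1.95 × 0.4760² = 0.6314 kg·m².
T = 2π√(0.6314/(1.95 × 1.61 × 0.4760)) = 4.08 s.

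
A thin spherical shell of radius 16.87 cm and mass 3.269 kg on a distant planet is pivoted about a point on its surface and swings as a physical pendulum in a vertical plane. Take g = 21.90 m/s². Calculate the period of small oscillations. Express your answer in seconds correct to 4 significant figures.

0.7119 s

I_cm = (2/3)mr² = 0.062023 kg·m². The pivot is at distance d = 0.1687 m from the centre of mass.
By the parallel-axis theorem, I = I_cm + md² = 0.062023 + 0.093035 = 0.15506 kg·m².
T = 2π√(I/(mgd)) = 2π√(0.15506/(3.269 × 21.90 × 0.1687)) = 0.7119 s.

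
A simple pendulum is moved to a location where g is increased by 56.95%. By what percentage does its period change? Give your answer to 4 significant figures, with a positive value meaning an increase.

-20.18%

T ∝ 1/√g, so T'/T = 1/√(1.5695) = 0.79821.
Percentage change in T = (0.79821 − 1) × 100% = -20.18%.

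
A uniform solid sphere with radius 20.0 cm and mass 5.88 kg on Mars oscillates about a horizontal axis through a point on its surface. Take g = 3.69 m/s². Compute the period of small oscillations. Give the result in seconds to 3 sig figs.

I_cm = (2/5)mr² = 0.09408 kg·m². The pivot is at distance d = 0.200 m from the centre of mass.
By the parallel-axis theorem, I = I_cm + md² = 0.09408 + 0.2352 = 0.3293 kg·m².
T = 2π√(I/(mgd)) = 2π√(0.3293/(5.88 × 3.69 × 0.200)) = 1.73 s.

1.73 s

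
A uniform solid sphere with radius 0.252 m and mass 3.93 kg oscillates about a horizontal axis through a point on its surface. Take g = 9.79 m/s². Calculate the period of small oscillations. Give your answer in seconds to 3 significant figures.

I_cm = (2/5)mr² = 0.09983 kg·m². The pivot is at distance d = 0.252 m from the centre of mass.
By the parallel-axis theorem, I = I_cm + md² = 0.09983 + 0.2496 = 0.3494 kg·m².
T = 2π√(I/(mgd)) = 2π√(0.3494/(3.93 × 9.79 × 0.252)) = 1.19 s.

1.19 s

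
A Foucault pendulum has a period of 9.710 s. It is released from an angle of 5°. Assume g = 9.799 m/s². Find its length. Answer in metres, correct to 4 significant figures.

23.40 m

From T = 2π√(L/g), L = gT²/(4π²) = 9.799 × 9.7100²/(4π²) = 23.40 m.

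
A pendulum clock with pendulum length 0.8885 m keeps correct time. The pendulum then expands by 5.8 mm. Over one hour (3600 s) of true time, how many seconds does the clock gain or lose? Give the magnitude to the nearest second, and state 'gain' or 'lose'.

lose 12 s

T ∝ √L, so T'/T = √(0.89430/0.8885) = 1.00326.
In 3600 s of true time the clock registers 3600/1.00326 = 3588.3 s, so it loses 12 s.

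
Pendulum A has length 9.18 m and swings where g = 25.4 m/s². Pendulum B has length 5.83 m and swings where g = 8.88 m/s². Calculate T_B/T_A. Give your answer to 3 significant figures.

1.35

T = 2π√(L/g), so T_B/T_A = √((L_B/g_B)/(L_A/g_A)) = √((5.83/8.88)/(9.18/25.4)) = 1.35.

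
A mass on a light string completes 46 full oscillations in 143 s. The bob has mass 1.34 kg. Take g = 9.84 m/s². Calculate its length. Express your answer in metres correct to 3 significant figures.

2.41 m

T = 143/46 = 3.109 s.
From T = 2π√(L/g), L = gT²/(4π²) = 9.84 × 3.109²/(4π²) = 2.41 m.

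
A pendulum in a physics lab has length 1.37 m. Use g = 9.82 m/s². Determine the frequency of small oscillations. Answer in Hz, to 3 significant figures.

T = 2π√(L/g) = 2π√(1.37/9.82) = 2.347 s, so f = 1/T = 0.426 Hz.

0.426 Hz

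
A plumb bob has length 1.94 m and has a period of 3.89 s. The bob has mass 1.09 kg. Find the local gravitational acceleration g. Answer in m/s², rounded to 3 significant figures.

From T = 2π√(L/g), g = 4π²L/T² = 4π² × 1.94/3.890² = 5.06 m/s².

5.06 m/s²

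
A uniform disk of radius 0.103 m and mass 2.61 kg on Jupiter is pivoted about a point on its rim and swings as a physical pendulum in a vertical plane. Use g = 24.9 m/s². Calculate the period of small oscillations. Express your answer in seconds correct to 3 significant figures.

0.495 s

I_cm = ½mr² = 0.01384 kg·m². The pivot is at distance d = 0.103 m from the centre of mass.
By the parallel-axis theorem, I = I_cm + md² = 0.01384 + 0.02769 = 0.04153 kg·m².
T = 2π√(I/(mgd)) = 2π√(0.04153/(2.61 × 24.9 × 0.103)) = 0.495 s.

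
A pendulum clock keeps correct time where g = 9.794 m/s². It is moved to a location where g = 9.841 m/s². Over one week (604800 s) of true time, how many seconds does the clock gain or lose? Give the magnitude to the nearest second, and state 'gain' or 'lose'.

The clock's period scales as T ∝ 1/√g, so T'/T = √(9.794/9.841) = 0.997609.
In 604800 s of true time the clock registers 604800/0.997609 = 606249.4 s, so it gains 1449 s.

gain 1449 s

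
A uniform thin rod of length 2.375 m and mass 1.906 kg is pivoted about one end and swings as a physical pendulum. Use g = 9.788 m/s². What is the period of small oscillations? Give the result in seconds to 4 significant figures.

For a physical pendulum T = 2π√(I/(mgd)), with d = 1.1875 m from pivot to centre of mass.
I_cm = mL²/12 = 1.906 × 2.375²/12 = 0.89592 kg·m²; I = I_cm + md² = 0.89592 + 1.906 × 1.1875² = 3.5837 kg·m².
T = 2π√(3.5837/(1.906 × 9.788 × 1.1875)) = 2.527 s.

2.527 s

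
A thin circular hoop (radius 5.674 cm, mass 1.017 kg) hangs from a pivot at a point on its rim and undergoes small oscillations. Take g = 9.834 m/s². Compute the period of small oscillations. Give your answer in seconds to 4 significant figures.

I_cm = mr² = 0.0032742 kg·m². The pivot is at distance d = 0.05674 m from the centre of mass.
By the parallel-axis theorem, I = I_cm + md² = 0.0032742 + 0.0032742 = 0.0065483 kg·m².
T = 2π√(I/(mgd)) = 2π√(0.0065483/(1.017 × 9.834 × 0.05674)) = 0.6750 s.

0.6750 s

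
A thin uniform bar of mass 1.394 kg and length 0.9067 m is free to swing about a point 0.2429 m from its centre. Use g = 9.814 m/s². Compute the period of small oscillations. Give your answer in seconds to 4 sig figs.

For a physical pendulum T = 2π√(I/(mgd)), with d = 0.24290 m from pivot to centre of mass.
I_cm = mL²/12 = 1.394 × 0.9067²/12 = 0.095501 kg·m²; I = I_cm + md² = 0.095501 + 1.394 × 0.24290² = 0.17775 kg·m².
T = 2π√(0.17775/(1.394 × 9.814 × 0.24290)) = 1.453 s.

1.453 s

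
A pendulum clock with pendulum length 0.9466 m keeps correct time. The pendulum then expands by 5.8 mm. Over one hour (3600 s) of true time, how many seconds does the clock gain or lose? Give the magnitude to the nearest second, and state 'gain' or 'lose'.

T ∝ √L, so T'/T = √(0.95240/0.9466) = 1.00306.
In 3600 s of true time the clock registers 3600/1.00306 = 3589.0 s, so it loses 11 s.

lose 11 s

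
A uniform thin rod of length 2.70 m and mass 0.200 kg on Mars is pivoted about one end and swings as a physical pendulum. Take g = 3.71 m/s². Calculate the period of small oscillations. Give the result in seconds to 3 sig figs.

4.38 s

For a physical pendulum T = 2π√(I/(mgd)), with d = 1.350 m from pivot to centre of mass.
I_cm = mL²/12 = 0.200 × 2.70²/12 = 0.1215 kg·m²; I = I_cm + md² = 0.1215 + 0.200 × 1.350² = 0.4860 kg·m².
T = 2π√(0.4860/(0.200 × 3.71 × 1.350)) = 4.38 s.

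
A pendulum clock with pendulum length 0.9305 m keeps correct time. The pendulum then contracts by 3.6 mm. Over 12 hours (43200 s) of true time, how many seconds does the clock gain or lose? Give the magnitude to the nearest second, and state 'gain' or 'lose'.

gain 84 s

T ∝ √L, so T'/T = √(0.92690/0.9305) = 0.998064.
In 43200 s of true time the clock registers 43200/0.998064 = 43283.8 s, so it gains 84 s.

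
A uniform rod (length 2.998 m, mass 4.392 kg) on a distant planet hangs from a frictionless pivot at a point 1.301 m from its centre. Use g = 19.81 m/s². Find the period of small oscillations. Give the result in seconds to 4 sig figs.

1.934 s

For a physical pendulum T = 2π√(I/(mgd)), with d = 1.3010 m from pivot to centre of mass.
I_cm = mL²/12 = 4.392 × 2.998²/12 = 3.2896 kg·m²; I = I_cm + md² = 3.2896 + 4.392 × 1.3010² = 10.724 kg·m².
T = 2π√(10.724/(4.392 × 19.81 × 1.3010)) = 1.934 s.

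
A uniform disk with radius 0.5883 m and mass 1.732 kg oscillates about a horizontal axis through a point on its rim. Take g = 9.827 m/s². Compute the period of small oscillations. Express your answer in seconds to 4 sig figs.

1.883 s

I_cm = ½mr² = 0.29972 kg·m². The pivot is at distance d = 0.5883 m from the centre of mass.
By the parallel-axis theorem, I = I_cm + md² = 0.29972 + 0.59944 = 0.89916 kg·m².
T = 2π√(I/(mgd)) = 2π√(0.89916/(1.732 × 9.827 × 0.5883)) = 1.883 s.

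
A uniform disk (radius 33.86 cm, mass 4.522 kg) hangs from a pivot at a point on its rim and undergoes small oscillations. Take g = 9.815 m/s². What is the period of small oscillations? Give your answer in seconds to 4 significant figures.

1.429 s

I_cm = ½mr² = 0.25922 kg·m². The pivot is at distance d = 0.3386 m from the centre of mass.
By the parallel-axis theorem, I = I_cm + md² = 0.25922 + 0.51845 = 0.77767 kg·m².
T = 2π√(I/(mgd)) = 2π√(0.77767/(4.522 × 9.815 × 0.3386)) = 1.429 s.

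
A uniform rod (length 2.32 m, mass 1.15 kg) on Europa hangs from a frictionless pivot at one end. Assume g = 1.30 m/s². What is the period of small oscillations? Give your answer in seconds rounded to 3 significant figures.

6.85 s

For a physical pendulum T = 2π√(I/(mgd)), with d = 1.160 m from pivot to centre of mass.
I_cm = mL²/12 = 1.15 × 2.32²/12 = 0.5158 kg·m²; I = I_cm + md² = 0.5158 + 1.15 × 1.160² = 2.063 kg·m².
T = 2π√(2.063/(1.15 × 1.30 × 1.160)) = 6.85 s.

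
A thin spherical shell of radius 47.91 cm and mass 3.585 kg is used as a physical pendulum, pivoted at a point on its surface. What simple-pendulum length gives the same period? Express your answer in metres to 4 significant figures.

The equivalent simple-pendulum length is L_eq = I/(md), where I is about the pivot and d = 0.47910 m.
I_cm = (2/3)mR² = 0.54859 kg·m², so I = I_cm + md² = 0.54859 + 0.82289 = 1.3715 kg·m².
L_eq = 1.3715/(3.585 × 0.47910) = 0.7985 m.

0.7985 m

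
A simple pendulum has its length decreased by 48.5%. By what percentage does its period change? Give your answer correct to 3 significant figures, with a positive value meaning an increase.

-28.2%

T ∝ √L, so T'/T = √(0.5150) = 0.7176.
Percentage change in T = (0.7176 − 1) × 100% = -28.2%.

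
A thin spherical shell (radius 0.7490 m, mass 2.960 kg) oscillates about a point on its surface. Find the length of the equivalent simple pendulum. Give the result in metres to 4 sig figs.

The equivalent simple-pendulum length is L_eq = I/(md), where I is about the pivot and d = 0.74900 m.
I_cm = (2/3)mR² = 1.1070 kg·m², so I = I_cm + md² = 1.1070 + 1.6606 = 2.7676 kg·m².
L_eq = 2.7676/(2.960 × 0.74900) = 1.248 m.

1.248 m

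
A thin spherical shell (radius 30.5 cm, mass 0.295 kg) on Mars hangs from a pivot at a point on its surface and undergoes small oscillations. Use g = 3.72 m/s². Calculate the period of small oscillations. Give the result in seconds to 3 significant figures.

2.32 s

I_cm = (2/3)mr² = 0.01829 kg·m². The pivot is at distance d = 0.305 m from the centre of mass.
By the parallel-axis theorem, I = I_cm + md² = 0.01829 + 0.02744 = 0.04574 kg·m².
T = 2π√(I/(mgd)) = 2π√(0.04574/(0.295 × 3.72 × 0.305)) = 2.32 s.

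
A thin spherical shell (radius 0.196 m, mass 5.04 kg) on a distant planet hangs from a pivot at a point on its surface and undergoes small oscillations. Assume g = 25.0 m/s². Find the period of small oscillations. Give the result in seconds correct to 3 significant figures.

0.718 s

I_cm = (2/3)mr² = 0.1291 kg·m². The pivot is at distance d = 0.196 m from the centre of mass.
By the parallel-axis theorem, I = I_cm + md² = 0.1291 + 0.1936 = 0.3227 kg·m².
T = 2π√(I/(mgd)) = 2π√(0.3227/(5.04 × 25.0 × 0.196)) = 0.718 s.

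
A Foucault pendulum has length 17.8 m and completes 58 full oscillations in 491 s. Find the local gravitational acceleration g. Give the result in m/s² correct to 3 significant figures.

T = 491/58 = 8.466 s.
From T = 2π√(L/g), g = 4π²L/T² = 4π² × 17.8/8.466² = 9.81 m/s².

9.81 m/s²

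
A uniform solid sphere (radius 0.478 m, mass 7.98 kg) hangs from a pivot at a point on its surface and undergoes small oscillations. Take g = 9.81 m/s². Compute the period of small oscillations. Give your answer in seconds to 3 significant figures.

I_cm = (2/5)mr² = 0.7293 kg·m². The pivot is at distance d = 0.478 m from the centre of mass.
By the parallel-axis theorem, I = I_cm + md² = 0.7293 + 1.823 = 2.553 kg·m².
T = 2π√(I/(mgd)) = 2π√(2.553/(7.98 × 9.81 × 0.478)) = 1.64 s.

1.64 s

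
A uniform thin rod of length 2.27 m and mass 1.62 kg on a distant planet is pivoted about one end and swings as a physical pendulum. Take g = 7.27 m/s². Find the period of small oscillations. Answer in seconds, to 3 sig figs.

2.87 s

For a physical pendulum T = 2π√(I/(mgd)), with d = 1.135 m from pivot to centre of mass.
I_cm = mL²/12 = 1.62 × 2.27²/12 = 0.6956 kg·m²; I = I_cm + md² = 0.6956 + 1.62 × 1.135² = 2.783 kg·m².
T = 2π√(2.783/(1.62 × 7.27 × 1.135)) = 2.87 s.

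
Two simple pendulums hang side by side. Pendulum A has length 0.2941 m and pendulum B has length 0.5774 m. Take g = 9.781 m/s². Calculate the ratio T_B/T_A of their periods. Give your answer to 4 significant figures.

1.401

T ∝ √L, so T_B/T_A = √(L_B/L_A) = √(0.5774/0.2941) = 1.401.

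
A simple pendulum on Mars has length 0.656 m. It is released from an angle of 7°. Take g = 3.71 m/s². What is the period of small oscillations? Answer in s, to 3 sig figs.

2.64 s

T = 2π√(L/g) = 2π√(0.656/3.71) = 2π × 0.4205 = 2.64 s.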